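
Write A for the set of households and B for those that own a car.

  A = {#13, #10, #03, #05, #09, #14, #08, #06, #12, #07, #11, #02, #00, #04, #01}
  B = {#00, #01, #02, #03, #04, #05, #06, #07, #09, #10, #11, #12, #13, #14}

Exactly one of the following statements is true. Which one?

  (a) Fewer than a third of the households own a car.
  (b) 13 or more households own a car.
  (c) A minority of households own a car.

(b)

|A| = 15, |A ∩ B| = 14, |A ∖ B| = 1.
(a) requires |A ∩ B| / |A| < 1/3: false.
(b) requires |A ∩ B| ≥ 13: true.
(c) requires |A ∩ B| < |A ∖ B|: false.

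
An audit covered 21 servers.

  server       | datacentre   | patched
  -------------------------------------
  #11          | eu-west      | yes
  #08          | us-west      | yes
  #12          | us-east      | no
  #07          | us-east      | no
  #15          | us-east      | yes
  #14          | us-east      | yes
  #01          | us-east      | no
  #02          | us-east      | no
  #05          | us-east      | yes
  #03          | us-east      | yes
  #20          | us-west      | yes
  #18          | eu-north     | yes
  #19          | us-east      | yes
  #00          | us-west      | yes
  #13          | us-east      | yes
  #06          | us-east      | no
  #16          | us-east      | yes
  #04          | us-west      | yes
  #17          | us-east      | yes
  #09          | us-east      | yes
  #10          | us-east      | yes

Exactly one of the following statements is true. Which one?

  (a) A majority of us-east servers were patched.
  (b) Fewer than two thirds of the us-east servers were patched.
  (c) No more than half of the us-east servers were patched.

(a)

|A| = 15, |A ∩ B| = 10, |A ∖ B| = 5.
(a) requires |A ∩ B| > |A ∖ B|: true.
(b) requires |A ∩ B| / |A| < 2/3: false.
(c) requires |A ∩ B| ≤ |A ∖ B|: false.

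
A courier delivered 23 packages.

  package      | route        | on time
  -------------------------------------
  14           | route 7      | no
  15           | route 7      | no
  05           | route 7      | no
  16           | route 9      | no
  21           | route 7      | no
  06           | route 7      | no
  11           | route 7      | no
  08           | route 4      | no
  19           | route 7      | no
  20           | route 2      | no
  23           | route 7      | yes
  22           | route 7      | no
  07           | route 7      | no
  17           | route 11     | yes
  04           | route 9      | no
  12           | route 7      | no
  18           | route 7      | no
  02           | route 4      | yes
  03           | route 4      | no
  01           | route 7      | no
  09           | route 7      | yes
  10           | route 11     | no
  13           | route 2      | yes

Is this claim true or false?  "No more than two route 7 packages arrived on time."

True

Truth condition: |A ∩ B| ≤ 2.
A (the restrictor) = {14, 15, 05, 21, 06, 11, 19, 23, 22, 07, 12, 18, 01, 09}, |A| = 14.
A ∩ B = {23, 09}, so |A ∩ B| = 2.
|A ∩ B| = 2, so the statement is true.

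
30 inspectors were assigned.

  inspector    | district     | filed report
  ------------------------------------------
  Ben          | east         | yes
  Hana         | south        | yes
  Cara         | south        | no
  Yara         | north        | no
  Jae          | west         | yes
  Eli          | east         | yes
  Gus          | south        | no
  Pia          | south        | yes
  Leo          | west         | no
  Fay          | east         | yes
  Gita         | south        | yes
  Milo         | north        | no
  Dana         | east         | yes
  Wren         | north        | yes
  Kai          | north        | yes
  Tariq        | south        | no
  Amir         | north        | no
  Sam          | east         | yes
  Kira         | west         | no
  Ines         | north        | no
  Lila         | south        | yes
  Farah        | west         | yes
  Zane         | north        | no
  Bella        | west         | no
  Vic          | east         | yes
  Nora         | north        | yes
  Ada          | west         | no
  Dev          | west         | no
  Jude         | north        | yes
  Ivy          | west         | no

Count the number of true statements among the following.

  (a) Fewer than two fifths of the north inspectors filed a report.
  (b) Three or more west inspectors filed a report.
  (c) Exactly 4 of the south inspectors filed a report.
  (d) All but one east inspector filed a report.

(a) north: |A| = 9, |A ∩ B| = 4; needs |A ∩ B| / |A| < 2/5 — false.
(b) west: |A| = 8, |A ∩ B| = 2; needs |A ∩ B| ≥ 3 — false.
(c) south: |A| = 7, |A ∩ B| = 4; needs |A ∩ B| = 4 — true.
(d) east: |A| = 6, |A ∩ B| = 6; needs |A ∖ B| = 1 — false.

1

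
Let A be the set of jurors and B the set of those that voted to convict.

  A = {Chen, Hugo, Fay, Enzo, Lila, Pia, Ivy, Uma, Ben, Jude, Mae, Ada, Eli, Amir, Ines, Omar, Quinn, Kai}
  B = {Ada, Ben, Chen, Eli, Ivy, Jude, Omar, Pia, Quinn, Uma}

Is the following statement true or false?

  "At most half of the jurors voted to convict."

False

'At most half of the jurors voted to convict' holds iff |A ∩ B| ≤ |A ∖ B|.
|A| = 18, |A ∩ B| = 10, |A ∖ B| = 8.
10 > 8, so the statement is false.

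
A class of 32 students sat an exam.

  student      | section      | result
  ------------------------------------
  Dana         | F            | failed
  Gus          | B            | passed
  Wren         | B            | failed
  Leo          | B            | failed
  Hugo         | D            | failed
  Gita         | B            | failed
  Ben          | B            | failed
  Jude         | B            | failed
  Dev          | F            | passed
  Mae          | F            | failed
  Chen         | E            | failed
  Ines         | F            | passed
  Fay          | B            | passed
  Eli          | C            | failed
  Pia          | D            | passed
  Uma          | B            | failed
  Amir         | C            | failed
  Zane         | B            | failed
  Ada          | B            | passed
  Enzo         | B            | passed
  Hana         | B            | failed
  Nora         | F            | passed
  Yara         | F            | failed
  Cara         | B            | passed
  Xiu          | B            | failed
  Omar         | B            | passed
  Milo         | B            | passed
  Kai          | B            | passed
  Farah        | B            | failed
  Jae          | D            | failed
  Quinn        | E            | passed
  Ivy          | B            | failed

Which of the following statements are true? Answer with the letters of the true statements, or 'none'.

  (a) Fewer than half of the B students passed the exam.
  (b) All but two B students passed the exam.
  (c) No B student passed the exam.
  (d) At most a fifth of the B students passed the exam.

(a)

|A| = 19, |A ∩ B| = 8, |A ∖ B| = 11.
(a) |A ∩ B| < |A ∖ B|: holds.
(b) |A ∖ B| = 2: fails.
(c) A ∩ B = ∅ (|A ∩ B| = 0): fails.
(d) |A ∩ B| / |A| ≤ 1/5: fails.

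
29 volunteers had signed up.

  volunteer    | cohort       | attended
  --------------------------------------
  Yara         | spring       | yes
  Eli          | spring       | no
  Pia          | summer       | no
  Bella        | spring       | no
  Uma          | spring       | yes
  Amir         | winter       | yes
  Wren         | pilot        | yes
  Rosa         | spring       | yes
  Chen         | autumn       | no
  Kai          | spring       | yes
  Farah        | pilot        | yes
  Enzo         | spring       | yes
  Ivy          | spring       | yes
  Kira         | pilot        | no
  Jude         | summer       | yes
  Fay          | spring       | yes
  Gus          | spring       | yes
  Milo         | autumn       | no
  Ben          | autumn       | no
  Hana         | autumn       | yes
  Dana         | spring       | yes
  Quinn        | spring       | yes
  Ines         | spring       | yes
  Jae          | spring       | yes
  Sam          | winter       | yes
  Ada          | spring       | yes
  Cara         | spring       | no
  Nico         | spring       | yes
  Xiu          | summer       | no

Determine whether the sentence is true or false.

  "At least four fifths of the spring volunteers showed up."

The determiner here denotes the relation: |A ∩ B| / |A| ≥ 4/5.
|A| = 17, |A ∩ B| = 14, |A ∖ B| = 3.
|A ∩ B|/|A| = 14/17, so the statement is true.

True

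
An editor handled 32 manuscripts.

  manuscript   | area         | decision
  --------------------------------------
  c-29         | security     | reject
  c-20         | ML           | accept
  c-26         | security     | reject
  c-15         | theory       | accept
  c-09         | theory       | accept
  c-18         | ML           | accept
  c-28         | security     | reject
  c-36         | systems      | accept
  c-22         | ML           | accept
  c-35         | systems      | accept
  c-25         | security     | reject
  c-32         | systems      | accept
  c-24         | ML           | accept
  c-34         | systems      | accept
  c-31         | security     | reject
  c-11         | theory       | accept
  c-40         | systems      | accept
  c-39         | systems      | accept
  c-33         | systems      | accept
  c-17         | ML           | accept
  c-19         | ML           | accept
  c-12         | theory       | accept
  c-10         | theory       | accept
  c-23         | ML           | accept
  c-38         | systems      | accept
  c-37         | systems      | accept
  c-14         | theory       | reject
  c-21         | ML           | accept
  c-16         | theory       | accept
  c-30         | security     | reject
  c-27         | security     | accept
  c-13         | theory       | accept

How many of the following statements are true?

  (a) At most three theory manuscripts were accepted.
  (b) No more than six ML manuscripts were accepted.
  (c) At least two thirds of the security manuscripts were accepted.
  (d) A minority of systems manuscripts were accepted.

0

(a) theory: |A| = 8, |A ∩ B| = 7; needs |A ∩ B| ≤ 3 — false.
(b) ML: |A| = 8, |A ∩ B| = 8; needs |A ∩ B| ≤ 6 — false.
(c) security: |A| = 7, |A ∩ B| = 1; needs |A ∩ B| / |A| ≥ 2/3 — false.
(d) systems: |A| = 9, |A ∩ B| = 9; needs |A ∩ B| < |A ∖ B| — false.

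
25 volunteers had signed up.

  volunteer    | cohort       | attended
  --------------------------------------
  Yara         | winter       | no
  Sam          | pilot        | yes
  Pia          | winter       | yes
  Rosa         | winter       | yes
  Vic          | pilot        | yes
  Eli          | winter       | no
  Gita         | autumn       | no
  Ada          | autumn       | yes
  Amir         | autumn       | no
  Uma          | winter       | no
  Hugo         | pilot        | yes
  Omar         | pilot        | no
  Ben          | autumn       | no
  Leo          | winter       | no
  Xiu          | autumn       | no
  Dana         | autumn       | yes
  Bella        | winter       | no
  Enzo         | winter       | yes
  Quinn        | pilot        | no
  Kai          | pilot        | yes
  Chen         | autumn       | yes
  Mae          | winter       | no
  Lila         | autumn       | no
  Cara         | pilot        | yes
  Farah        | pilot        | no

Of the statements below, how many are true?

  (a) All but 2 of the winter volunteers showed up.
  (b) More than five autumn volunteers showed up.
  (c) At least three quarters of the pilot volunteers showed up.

(a) winter: |A| = 9, |A ∩ B| = 3; needs |A ∖ B| = 2 — false.
(b) autumn: |A| = 8, |A ∩ B| = 3; needs |A ∩ B| > 5 — false.
(c) pilot: |A| = 8, |A ∩ B| = 5; needs |A ∩ B| / |A| ≥ 3/4 — false.

0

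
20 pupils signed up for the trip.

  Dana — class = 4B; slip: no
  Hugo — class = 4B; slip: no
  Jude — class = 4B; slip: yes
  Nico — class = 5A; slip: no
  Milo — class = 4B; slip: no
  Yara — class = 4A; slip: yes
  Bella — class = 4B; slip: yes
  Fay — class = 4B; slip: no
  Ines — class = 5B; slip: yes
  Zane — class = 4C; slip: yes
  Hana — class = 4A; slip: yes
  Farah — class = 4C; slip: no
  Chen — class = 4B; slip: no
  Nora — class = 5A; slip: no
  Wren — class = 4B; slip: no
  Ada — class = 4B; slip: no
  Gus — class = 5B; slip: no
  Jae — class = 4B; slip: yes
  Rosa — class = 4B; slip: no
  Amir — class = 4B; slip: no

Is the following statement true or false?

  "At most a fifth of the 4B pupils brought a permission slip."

False

Truth condition: |A ∩ B| / |A| ≤ 1/5.
A (the restrictor) = {Dana, Hugo, Jude, Milo, Bella, Fay, Chen, Wren, Ada, Jae, Rosa, Amir}, |A| = 12.
A ∩ B = {Jude, Bella, Jae}, so |A ∩ B| = 3.
A ∖ B = {Dana, Hugo, Milo, Fay, Chen, Wren, Ada, Rosa, Amir}, so |A ∖ B| = 9.
|A ∩ B|/|A| = 3/12, so the statement is false.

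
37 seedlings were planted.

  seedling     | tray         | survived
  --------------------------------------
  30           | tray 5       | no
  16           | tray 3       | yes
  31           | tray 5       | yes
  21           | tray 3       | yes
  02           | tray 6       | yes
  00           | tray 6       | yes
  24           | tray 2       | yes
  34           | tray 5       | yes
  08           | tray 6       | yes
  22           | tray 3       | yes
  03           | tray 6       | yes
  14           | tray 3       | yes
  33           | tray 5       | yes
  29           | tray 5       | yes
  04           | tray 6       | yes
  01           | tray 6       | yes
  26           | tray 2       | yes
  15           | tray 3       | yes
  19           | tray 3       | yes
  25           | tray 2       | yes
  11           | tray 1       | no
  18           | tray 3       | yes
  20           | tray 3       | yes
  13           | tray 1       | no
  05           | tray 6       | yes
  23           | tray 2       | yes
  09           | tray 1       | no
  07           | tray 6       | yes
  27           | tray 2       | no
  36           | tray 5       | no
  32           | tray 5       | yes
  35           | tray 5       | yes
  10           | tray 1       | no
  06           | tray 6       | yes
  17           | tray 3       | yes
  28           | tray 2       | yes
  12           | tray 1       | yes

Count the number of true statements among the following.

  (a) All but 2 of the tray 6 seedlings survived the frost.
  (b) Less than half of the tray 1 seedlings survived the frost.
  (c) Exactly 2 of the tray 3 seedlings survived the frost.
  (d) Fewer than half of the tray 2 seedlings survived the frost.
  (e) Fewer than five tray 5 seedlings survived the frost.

1

(a) tray 6: |A| = 9, |A ∩ B| = 9; needs |A ∖ B| = 2 — false.
(b) tray 1: |A| = 5, |A ∩ B| = 1; needs |A ∩ B| < |A ∖ B| — true.
(c) tray 3: |A| = 9, |A ∩ B| = 9; needs |A ∩ B| = 2 — false.
(d) tray 2: |A| = 6, |A ∩ B| = 5; needs |A ∩ B| < |A ∖ B| — false.
(e) tray 5: |A| = 8, |A ∩ B| = 6; needs |A ∩ B| < 5 — false.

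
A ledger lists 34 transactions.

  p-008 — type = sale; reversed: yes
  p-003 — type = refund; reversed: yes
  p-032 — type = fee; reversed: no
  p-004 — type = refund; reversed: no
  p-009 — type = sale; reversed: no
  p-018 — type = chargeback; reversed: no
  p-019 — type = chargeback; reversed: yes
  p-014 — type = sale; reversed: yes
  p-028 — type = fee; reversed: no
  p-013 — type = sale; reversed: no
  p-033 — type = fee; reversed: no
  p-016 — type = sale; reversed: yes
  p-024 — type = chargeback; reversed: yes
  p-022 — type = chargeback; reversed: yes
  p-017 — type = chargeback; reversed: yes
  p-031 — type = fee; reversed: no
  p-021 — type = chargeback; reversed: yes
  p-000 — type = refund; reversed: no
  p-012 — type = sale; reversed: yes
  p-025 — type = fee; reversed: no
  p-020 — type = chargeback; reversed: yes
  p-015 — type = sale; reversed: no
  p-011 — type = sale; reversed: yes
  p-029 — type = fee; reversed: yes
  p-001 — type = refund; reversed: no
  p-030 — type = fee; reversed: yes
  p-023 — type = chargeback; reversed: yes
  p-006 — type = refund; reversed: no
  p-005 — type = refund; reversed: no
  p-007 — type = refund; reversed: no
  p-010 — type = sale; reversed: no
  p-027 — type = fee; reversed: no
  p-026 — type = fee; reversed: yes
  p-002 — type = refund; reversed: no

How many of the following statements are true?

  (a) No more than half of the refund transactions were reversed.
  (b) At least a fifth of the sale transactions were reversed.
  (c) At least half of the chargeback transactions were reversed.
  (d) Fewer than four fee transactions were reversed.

4

(a) refund: |A| = 8, |A ∩ B| = 1; needs |A ∩ B| ≤ |A ∖ B| — true.
(b) sale: |A| = 9, |A ∩ B| = 5; needs |A ∩ B| / |A| ≥ 1/5 — true.
(c) chargeback: |A| = 8, |A ∩ B| = 7; needs |A ∩ B| ≥ |A ∖ B| — true.
(d) fee: |A| = 9, |A ∩ B| = 3; needs |A ∩ B| < 4 — true.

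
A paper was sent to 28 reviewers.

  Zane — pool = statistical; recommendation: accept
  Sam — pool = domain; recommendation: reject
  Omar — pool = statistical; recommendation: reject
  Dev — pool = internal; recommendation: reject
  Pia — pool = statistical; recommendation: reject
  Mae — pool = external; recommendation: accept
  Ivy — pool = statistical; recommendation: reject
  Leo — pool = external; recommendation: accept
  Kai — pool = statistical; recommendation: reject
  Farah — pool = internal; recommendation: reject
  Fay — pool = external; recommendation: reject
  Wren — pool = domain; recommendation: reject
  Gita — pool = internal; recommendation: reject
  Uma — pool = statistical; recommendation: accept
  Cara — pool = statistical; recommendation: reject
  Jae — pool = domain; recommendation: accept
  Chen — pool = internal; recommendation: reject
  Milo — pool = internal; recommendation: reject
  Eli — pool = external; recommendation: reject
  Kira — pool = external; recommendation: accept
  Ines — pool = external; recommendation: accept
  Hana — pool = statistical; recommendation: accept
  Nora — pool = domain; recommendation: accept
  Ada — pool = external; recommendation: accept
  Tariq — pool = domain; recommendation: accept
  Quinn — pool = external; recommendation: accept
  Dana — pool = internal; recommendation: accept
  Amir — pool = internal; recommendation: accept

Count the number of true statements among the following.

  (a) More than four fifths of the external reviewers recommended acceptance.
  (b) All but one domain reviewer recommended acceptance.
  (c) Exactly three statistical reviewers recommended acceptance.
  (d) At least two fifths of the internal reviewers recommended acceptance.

1

(a) external: |A| = 8, |A ∩ B| = 6; needs |A ∩ B| / |A| > 4/5 — false.
(b) domain: |A| = 5, |A ∩ B| = 3; needs |A ∖ B| = 1 — false.
(c) statistical: |A| = 8, |A ∩ B| = 3; needs |A ∩ B| = 3 — true.
(d) internal: |A| = 7, |A ∩ B| = 2; needs |A ∩ B| / |A| ≥ 2/5 — false.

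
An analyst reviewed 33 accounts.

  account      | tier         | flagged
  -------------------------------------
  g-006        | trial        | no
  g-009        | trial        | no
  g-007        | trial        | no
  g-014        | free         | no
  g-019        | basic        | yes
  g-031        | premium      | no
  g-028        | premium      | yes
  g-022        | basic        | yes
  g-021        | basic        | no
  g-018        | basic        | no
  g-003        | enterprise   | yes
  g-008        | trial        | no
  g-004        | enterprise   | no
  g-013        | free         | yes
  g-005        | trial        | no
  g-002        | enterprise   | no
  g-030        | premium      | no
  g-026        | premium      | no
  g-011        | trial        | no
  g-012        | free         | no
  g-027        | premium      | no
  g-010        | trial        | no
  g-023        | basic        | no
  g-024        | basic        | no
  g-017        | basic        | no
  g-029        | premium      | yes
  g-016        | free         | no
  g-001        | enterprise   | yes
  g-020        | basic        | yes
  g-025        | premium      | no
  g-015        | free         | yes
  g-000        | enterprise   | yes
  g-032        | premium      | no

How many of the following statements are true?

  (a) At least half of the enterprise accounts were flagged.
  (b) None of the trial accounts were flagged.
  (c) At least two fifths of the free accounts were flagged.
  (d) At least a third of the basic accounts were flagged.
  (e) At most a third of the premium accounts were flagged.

5

(a) enterprise: |A| = 5, |A ∩ B| = 3; needs |A ∩ B| ≥ |A ∖ B| — true.
(b) trial: |A| = 7, |A ∩ B| = 0; needs A ∩ B = ∅ (|A ∩ B| = 0) — true.
(c) free: |A| = 5, |A ∩ B| = 2; needs |A ∩ B| / |A| ≥ 2/5 — true.
(d) basic: |A| = 8, |A ∩ B| = 3; needs |A ∩ B| / |A| ≥ 1/3 — true.
(e) premium: |A| = 8, |A ∩ B| = 2; needs |A ∩ B| / |A| ≤ 1/3 — true.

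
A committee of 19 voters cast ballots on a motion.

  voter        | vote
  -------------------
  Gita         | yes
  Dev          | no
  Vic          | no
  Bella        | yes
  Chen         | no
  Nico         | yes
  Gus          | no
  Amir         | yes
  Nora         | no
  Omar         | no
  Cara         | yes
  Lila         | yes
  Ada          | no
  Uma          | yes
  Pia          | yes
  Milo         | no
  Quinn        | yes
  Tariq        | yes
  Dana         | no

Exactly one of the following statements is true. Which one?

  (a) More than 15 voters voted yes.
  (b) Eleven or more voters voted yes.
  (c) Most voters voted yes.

|A| = 19, |A ∩ B| = 10, |A ∖ B| = 9.
(a) requires |A ∩ B| > 15: false.
(b) requires |A ∩ B| ≥ 11: false.
(c) requires |A ∩ B| > |A ∖ B|: true.

(c)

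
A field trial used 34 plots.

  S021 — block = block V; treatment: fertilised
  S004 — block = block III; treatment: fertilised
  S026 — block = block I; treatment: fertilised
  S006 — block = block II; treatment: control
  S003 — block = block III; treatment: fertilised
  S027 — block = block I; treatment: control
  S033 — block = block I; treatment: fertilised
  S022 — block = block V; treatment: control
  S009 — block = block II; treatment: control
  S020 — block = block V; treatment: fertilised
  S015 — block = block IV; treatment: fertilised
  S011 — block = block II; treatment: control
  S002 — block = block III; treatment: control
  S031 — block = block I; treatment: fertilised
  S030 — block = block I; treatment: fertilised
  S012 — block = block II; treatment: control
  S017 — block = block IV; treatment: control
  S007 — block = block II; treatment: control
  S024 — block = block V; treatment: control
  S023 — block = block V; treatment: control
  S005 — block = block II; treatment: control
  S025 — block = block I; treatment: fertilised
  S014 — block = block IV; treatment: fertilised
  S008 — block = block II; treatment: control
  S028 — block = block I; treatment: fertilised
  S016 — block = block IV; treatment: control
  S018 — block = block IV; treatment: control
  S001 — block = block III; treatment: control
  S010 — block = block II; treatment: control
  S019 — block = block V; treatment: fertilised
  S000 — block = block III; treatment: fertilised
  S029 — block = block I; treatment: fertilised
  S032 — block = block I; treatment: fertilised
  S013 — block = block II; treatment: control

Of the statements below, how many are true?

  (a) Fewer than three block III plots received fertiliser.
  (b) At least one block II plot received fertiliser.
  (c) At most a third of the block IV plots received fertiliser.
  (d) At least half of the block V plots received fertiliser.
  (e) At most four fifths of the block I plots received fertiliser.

1

(a) block III: |A| = 5, |A ∩ B| = 3; needs |A ∩ B| < 3 — false.
(b) block II: |A| = 9, |A ∩ B| = 0; needs A ∩ B ≠ ∅ (|A ∩ B| ≥ 1) — false.
(c) block IV: |A| = 5, |A ∩ B| = 2; needs |A ∩ B| / |A| ≤ 1/3 — false.
(d) block V: |A| = 6, |A ∩ B| = 3; needs |A ∩ B| ≥ |A ∖ B| — true.
(e) block I: |A| = 9, |A ∩ B| = 8; needs |A ∩ B| / |A| ≤ 4/5 — false.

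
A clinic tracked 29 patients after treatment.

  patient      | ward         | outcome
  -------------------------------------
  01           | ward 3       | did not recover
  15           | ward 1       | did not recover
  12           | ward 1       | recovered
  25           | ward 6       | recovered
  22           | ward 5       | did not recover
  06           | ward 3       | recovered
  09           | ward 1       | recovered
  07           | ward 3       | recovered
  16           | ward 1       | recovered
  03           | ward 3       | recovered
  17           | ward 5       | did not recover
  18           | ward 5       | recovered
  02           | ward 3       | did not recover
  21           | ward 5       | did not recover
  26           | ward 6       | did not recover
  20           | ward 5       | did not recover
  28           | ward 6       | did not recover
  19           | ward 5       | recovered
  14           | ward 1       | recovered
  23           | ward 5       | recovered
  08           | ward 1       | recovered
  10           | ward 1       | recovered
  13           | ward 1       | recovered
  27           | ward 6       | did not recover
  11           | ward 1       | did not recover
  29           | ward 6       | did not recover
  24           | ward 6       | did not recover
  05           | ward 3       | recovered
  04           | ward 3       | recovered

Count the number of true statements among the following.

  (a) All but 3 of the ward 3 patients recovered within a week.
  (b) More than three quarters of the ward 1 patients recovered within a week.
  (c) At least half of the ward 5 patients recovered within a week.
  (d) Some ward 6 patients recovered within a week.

2

(a) ward 3: |A| = 7, |A ∩ B| = 5; needs |A ∖ B| = 3 — false.
(b) ward 1: |A| = 9, |A ∩ B| = 7; needs |A ∩ B| / |A| > 3/4 — true.
(c) ward 5: |A| = 7, |A ∩ B| = 3; needs |A ∩ B| ≥ |A ∖ B| — false.
(d) ward 6: |A| = 6, |A ∩ B| = 1; needs A ∩ B ≠ ∅ (|A ∩ B| ≥ 1) — true.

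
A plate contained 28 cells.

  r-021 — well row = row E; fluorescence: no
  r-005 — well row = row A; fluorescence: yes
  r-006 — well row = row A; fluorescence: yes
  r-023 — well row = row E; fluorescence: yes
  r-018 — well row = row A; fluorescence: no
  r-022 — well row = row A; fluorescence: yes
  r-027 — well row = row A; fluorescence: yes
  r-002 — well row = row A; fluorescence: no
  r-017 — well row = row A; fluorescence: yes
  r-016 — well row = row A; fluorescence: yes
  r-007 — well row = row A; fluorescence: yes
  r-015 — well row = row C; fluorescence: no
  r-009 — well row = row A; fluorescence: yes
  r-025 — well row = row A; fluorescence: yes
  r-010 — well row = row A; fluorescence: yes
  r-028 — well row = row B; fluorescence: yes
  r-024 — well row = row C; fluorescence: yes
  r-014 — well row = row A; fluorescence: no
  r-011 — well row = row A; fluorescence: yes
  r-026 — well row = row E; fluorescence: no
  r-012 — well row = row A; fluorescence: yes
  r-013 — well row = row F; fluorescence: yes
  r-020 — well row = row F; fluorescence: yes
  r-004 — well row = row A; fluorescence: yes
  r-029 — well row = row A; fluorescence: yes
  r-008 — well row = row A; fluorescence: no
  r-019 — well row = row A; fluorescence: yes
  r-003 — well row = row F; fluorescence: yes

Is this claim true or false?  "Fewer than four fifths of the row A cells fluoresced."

True

'Fewer than four fifths of the row A cells fluoresced' holds iff |A ∩ B| / |A| < 4/5.
|A| = 19, |A ∩ B| = 15, |A ∖ B| = 4.
|A ∩ B|/|A| = 15/19, so the statement is true.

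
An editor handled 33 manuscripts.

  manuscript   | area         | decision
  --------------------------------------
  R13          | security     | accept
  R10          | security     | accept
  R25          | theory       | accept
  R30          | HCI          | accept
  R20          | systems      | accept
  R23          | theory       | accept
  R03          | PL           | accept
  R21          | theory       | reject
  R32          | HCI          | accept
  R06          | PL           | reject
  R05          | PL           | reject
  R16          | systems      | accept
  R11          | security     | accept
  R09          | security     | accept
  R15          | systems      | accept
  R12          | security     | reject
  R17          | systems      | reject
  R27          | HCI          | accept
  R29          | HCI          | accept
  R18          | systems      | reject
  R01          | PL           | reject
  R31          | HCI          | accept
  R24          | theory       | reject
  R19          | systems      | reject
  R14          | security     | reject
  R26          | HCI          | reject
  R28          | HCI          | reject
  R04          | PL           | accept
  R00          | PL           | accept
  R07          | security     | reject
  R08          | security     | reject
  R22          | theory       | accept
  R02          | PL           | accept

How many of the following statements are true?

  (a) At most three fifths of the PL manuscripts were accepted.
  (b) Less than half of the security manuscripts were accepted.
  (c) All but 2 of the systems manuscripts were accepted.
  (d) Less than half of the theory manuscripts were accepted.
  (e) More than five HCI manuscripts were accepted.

1

(a) PL: |A| = 7, |A ∩ B| = 4; needs |A ∩ B| / |A| ≤ 3/5 — true.
(b) security: |A| = 8, |A ∩ B| = 4; needs |A ∩ B| < |A ∖ B| — false.
(c) systems: |A| = 6, |A ∩ B| = 3; needs |A ∖ B| = 2 — false.
(d) theory: |A| = 5, |A ∩ B| = 3; needs |A ∩ B| < |A ∖ B| — false.
(e) HCI: |A| = 7, |A ∩ B| = 5; needs |A ∩ B| > 5 — false.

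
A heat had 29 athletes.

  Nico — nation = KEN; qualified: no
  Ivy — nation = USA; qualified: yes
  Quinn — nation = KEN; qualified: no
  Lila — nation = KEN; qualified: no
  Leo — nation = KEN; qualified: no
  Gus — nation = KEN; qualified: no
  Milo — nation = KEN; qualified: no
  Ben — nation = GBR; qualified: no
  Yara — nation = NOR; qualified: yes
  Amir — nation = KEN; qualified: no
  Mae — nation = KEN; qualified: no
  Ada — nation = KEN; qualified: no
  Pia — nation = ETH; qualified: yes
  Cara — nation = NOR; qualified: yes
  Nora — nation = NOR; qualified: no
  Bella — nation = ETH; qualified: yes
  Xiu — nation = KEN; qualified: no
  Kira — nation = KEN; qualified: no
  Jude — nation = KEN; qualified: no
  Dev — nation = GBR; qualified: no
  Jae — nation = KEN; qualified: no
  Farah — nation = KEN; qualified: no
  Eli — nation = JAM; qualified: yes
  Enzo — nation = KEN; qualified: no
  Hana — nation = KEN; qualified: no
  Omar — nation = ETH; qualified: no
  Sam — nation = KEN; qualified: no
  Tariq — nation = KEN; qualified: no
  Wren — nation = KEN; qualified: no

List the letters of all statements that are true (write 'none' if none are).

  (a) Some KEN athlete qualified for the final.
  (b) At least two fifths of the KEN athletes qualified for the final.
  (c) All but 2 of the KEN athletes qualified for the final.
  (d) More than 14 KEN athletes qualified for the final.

|A| = 19, |A ∩ B| = 0, |A ∖ B| = 19.
(a) A ∩ B ≠ ∅ (|A ∩ B| ≥ 1): fails.
(b) |A ∩ B| / |A| ≥ 2/5: fails.
(c) |A ∖ B| = 2: fails.
(d) |A ∩ B| > 14: fails.

none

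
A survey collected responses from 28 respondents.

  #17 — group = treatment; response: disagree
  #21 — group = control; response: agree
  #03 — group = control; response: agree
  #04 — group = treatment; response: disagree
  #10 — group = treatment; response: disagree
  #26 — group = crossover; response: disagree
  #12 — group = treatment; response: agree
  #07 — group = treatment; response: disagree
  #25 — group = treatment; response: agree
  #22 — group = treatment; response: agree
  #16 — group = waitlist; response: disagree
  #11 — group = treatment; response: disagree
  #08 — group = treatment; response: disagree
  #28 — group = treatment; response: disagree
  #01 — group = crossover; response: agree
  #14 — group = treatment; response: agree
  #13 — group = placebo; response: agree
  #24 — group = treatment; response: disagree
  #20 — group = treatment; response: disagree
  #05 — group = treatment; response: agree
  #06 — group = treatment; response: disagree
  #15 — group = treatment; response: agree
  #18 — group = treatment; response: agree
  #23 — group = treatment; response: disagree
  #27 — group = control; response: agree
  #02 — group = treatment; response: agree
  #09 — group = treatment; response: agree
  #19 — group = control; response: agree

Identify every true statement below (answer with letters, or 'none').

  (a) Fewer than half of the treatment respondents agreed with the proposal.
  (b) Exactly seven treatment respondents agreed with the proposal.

(a)

|A| = 20, |A ∩ B| = 9, |A ∖ B| = 11.
(a) |A ∩ B| < |A ∖ B|: holds.
(b) |A ∩ B| = 7: fails.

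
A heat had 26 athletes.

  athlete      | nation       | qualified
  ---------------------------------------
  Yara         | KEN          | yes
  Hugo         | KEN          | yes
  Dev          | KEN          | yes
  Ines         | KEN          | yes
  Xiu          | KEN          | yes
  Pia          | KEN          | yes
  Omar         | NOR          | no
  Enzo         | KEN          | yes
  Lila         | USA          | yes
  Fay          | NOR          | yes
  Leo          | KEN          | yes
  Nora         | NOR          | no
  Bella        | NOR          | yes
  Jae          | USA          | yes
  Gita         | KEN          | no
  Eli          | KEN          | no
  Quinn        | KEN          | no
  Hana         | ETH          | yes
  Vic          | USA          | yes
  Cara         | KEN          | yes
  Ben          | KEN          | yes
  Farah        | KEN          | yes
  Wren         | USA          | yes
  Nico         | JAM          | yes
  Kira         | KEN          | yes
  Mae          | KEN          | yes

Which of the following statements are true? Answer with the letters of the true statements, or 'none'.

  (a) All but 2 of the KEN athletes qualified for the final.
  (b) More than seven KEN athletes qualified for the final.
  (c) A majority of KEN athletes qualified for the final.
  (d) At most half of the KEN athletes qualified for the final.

(b), (c)

|A| = 16, |A ∩ B| = 13, |A ∖ B| = 3.
(a) |A ∖ B| = 2: fails.
(b) |A ∩ B| > 7: holds.
(c) |A ∩ B| > |A ∖ B|: holds.
(d) |A ∩ B| ≤ |A ∖ B|: fails.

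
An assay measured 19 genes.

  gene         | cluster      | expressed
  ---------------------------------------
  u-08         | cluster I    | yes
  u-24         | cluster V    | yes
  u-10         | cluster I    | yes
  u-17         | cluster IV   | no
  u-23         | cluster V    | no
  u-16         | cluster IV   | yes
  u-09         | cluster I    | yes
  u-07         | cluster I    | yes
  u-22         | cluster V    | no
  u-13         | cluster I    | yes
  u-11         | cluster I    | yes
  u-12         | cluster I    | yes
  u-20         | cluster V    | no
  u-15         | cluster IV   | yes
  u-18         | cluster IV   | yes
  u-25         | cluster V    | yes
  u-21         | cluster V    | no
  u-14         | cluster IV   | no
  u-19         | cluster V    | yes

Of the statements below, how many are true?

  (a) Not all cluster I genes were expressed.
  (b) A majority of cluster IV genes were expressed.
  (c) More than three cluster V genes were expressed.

(a) cluster I: |A| = 7, |A ∩ B| = 7; needs A ⊄ B (|A ∖ B| ≥ 1) — false.
(b) cluster IV: |A| = 5, |A ∩ B| = 3; needs |A ∩ B| > |A ∖ B| — true.
(c) cluster V: |A| = 7, |A ∩ B| = 3; needs |A ∩ B| > 3 — false.

1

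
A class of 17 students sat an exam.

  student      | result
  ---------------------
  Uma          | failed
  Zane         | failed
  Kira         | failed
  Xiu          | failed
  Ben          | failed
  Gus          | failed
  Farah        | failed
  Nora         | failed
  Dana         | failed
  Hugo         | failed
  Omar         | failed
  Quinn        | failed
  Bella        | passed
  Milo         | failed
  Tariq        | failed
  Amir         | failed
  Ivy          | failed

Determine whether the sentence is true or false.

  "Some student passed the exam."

True

'Some student passed the exam' holds iff A ∩ B ≠ ∅ (|A ∩ B| ≥ 1).
|A| = 17, |A ∩ B| = 1, |A ∖ B| = 16.
So the statement is true.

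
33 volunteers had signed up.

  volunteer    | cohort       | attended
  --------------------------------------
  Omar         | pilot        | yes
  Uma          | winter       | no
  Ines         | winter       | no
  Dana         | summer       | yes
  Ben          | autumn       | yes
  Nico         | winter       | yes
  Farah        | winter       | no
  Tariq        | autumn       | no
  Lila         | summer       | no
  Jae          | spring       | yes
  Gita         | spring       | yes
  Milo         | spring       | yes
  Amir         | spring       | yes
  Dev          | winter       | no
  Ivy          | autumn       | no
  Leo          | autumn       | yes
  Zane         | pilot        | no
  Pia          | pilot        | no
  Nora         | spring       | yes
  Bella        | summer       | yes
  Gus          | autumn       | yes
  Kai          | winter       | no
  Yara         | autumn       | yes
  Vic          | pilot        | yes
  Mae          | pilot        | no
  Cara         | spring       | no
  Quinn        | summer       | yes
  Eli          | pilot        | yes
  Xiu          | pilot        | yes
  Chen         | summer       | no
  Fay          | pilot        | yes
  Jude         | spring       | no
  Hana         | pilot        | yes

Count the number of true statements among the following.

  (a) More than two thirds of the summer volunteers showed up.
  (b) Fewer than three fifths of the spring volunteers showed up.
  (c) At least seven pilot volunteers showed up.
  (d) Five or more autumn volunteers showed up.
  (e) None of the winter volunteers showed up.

(a) summer: |A| = 5, |A ∩ B| = 3; needs |A ∩ B| / |A| > 2/3 — false.
(b) spring: |A| = 7, |A ∩ B| = 5; needs |A ∩ B| / |A| < 3/5 — false.
(c) pilot: |A| = 9, |A ∩ B| = 6; needs |A ∩ B| ≥ 7 — false.
(d) autumn: |A| = 6, |A ∩ B| = 4; needs |A ∩ B| ≥ 5 — false.
(e) winter: |A| = 6, |A ∩ B| = 1; needs A ∩ B = ∅ (|A ∩ B| = 0) — false.

0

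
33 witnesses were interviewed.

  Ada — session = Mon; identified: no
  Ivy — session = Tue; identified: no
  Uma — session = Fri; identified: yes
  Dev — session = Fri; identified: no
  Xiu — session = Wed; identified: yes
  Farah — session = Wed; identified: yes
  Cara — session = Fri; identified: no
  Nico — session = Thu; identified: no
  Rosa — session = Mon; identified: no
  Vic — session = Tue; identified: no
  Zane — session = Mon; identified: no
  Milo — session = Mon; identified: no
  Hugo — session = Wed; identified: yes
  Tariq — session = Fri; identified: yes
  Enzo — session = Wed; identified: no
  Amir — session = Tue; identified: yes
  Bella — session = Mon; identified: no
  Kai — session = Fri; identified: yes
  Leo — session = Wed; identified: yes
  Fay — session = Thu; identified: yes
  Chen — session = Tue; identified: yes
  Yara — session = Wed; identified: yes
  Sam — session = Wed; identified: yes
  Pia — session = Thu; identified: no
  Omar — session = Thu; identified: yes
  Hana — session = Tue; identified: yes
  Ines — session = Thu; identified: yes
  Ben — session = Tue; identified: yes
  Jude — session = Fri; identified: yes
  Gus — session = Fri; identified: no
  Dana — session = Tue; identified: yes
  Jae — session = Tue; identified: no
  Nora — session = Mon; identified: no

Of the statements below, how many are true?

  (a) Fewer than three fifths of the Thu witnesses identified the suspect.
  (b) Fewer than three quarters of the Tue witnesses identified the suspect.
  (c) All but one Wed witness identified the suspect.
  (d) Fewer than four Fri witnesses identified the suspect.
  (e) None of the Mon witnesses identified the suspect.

(a) Thu: |A| = 5, |A ∩ B| = 3; needs |A ∩ B| / |A| < 3/5 — false.
(b) Tue: |A| = 8, |A ∩ B| = 5; needs |A ∩ B| / |A| < 3/4 — true.
(c) Wed: |A| = 7, |A ∩ B| = 6; needs |A ∖ B| = 1 — true.
(d) Fri: |A| = 7, |A ∩ B| = 4; needs |A ∩ B| < 4 — false.
(e) Mon: |A| = 6, |A ∩ B| = 0; needs A ∩ B = ∅ (|A ∩ B| = 0) — true.

3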